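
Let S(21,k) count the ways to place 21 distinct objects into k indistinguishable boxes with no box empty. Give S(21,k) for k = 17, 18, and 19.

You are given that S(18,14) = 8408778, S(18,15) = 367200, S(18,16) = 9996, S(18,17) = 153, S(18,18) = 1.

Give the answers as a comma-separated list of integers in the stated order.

34952799, 1023435, 19285

i=19: T(19,15)=8408778+15·367200=13916778 | T(19,16)=367200+16·9996=527136 | T(19,17)=9996+17·153=12597 | T(19,18)=153+18·1=171 | T(19,19)=1+19·0=1
i=20: T(20,16)=13916778+16·527136=22350954 | T(20,17)=527136+17·12597=741285 | T(20,18)=12597+18·171=15675 | T(20,19)=171+19·1=190
i=21: T(21,17)=22350954+17·741285=34952799 | T(21,18)=741285+18·15675=1023435 | T(21,19)=15675+19·190=19285
Read S(21,17) = 34952799, S(21,18) = 1023435, S(21,19) = 19285.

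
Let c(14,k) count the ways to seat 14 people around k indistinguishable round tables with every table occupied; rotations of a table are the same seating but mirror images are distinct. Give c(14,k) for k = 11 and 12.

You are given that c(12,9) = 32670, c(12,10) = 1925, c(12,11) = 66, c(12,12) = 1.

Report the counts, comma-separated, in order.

[13] T[13,10]:12*1925+32670=55770 · T[13,11]:12*66+1925=2717 · T[13,12]:12*1+66=78
[14] T[14,11]:13*2717+55770=91091 · T[14,12]:13*78+2717=3731
Read c(14,11) = 91091, c(14,12) = 3731.

91091, 3731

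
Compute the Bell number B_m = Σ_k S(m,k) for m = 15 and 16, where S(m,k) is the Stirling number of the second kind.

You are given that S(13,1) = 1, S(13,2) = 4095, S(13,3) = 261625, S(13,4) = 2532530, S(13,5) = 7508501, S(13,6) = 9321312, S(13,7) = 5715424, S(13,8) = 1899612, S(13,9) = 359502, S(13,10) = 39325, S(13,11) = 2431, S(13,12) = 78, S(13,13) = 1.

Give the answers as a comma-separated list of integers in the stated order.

1382958545, 10480142147

i=14: T(14,1)=0+1·1=1 | T(14,2)=1+2·4095=8191 | T(14,3)=4095+3·261625=788970 | T(14,4)=261625+4·2532530=10391745 | T(14,5)=2532530+5·7508501=40075035 | T(14,6)=7508501+6·9321312=63436373 | T(14,7)=9321312+7·5715424=49329280 | T(14,8)=5715424+8·1899612=20912320 | T(14,9)=1899612+9·359502=5135130 | T(14,10)=359502+10·39325=752752 | T(14,11)=39325+11·2431=66066 | T(14,12)=2431+12·78=3367 | T(14,13)=78+13·1=91 | T(14,14)=1+14·0=1
i=15: T(15,1)=0+1·1=1 | T(15,2)=1+2·8191=16383 | T(15,3)=8191+3·788970=2375101 | T(15,4)=788970+4·10391745=42355950 | T(15,5)=10391745+5·40075035=210766920 | T(15,6)=40075035+6·63436373=420693273 | T(15,7)=63436373+7·49329280=408741333 | T(15,8)=49329280+8·20912320=216627840 | T(15,9)=20912320+9·5135130=67128490 | T(15,10)=5135130+10·752752=12662650 | T(15,11)=752752+11·66066=1479478 | T(15,12)=66066+12·3367=106470 | T(15,13)=3367+13·91=4550 | T(15,14)=91+14·1=105 | T(15,15)=1+15·0=1
i=16: T(16,1)=0+1·1=1 | T(16,2)=1+2·16383=32767 | T(16,3)=16383+3·2375101=7141686 | T(16,4)=2375101+4·42355950=171798901 | T(16,5)=42355950+5·210766920=1096190550 | T(16,6)=210766920+6·420693273=2734926558 | T(16,7)=420693273+7·408741333=3281882604 | T(16,8)=408741333+8·216627840=2141764053 | T(16,9)=216627840+9·67128490=820784250 | T(16,10)=67128490+10·12662650=193754990 | T(16,11)=12662650+11·1479478=28936908 | T(16,12)=1479478+12·106470=2757118 | T(16,13)=106470+13·4550=165620 | T(16,14)=4550+14·105=6020 | T(16,15)=105+15·1=120 | T(16,16)=1+16·0=1
B_15 = ΣS(15,k) = 1+16383+2375101+42355950+210766920+420693273+408741333+216627840+67128490+12662650+1479478+106470+4550+105+1 = 1382958545
B_16 = ΣS(16,k) = 1+32767+7141686+171798901+1096190550+2734926558+3281882604+2141764053+820784250+193754990+28936908+2757118+165620+6020+120+1 = 10480142147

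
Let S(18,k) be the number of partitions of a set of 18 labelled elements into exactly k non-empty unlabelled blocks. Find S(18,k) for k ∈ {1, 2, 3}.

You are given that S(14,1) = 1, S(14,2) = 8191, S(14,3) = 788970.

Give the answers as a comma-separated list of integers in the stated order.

1, 131071, 64439010

[15] T[15,1]:1*1+0=1 · T[15,2]:2*8191+1=16383 · T[15,3]:3*788970+8191=2375101
[16] T[16,1]:1*1+0=1 · T[16,2]:2*16383+1=32767 · T[16,3]:3*2375101+16383=7141686
[17] T[17,1]:1*1+0=1 · T[17,2]:2*32767+1=65535 · T[17,3]:3*7141686+32767=21457825
[18] T[18,1]:1*1+0=1 · T[18,2]:2*65535+1=131071 · T[18,3]:3*21457825+65535=64439010
Read S(18,1) = 1, S(18,2) = 131071, S(18,3) = 64439010.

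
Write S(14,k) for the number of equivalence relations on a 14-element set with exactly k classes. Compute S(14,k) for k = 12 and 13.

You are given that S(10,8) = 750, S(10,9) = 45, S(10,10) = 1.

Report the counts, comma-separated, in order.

@11  (11,9):45·9+750→1155, (11,10):1·10+45→55, (11,11):0·11+1→1
@12  (12,10):55·10+1155→1705, (12,11):1·11+55→66, (12,12):0·12+1→1
@13  (13,11):66·11+1705→2431, (13,12):1·12+66→78, (13,13):0·13+1→1
@14  (14,12):78·12+2431→3367, (14,13):1·13+78→91
Read S(14,12) = 3367, S(14,13) = 91.

3367, 91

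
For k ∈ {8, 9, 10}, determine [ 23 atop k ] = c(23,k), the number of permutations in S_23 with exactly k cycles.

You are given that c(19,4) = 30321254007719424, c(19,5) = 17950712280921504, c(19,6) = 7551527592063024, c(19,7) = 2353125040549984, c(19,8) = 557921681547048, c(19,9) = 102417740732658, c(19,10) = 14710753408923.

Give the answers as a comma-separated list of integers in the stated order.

row 20: T[20][5]=19·17950712280921504+30321254007719424=371384787345228000  T[20][6]=19·7551527592063024+17950712280921504=161429736530118960  T[20][7]=19·2353125040549984+7551527592063024=52260903362512720  T[20][8]=19·557921681547048+2353125040549984=12953636989943896  T[20][9]=19·102417740732658+557921681547048=2503858755467550  T[20][10]=19·14710753408923+102417740732658=381922055502195
row 21: T[21][6]=20·161429736530118960+371384787345228000=3599979517947607200  T[21][7]=20·52260903362512720+161429736530118960=1206647803780373360  T[21][8]=20·12953636989943896+52260903362512720=311333643161390640  T[21][9]=20·2503858755467550+12953636989943896=63030812099294896  T[21][10]=20·381922055502195+2503858755467550=10142299865511450
row 22: T[22][7]=21·1206647803780373360+3599979517947607200=28939583397335447760  T[22][8]=21·311333643161390640+1206647803780373360=7744654310169576800  T[22][9]=21·63030812099294896+311333643161390640=1634980697246583456  T[22][10]=21·10142299865511450+63030812099294896=276019109275035346
row 23: T[23][8]=22·7744654310169576800+28939583397335447760=199321978221066137360  T[23][9]=22·1634980697246583456+7744654310169576800=43714229649594412832  T[23][10]=22·276019109275035346+1634980697246583456=7707401101297361068
Read c(23,8) = 199321978221066137360, c(23,9) = 43714229649594412832, c(23,10) = 7707401101297361068.

199321978221066137360, 43714229649594412832, 7707401101297361068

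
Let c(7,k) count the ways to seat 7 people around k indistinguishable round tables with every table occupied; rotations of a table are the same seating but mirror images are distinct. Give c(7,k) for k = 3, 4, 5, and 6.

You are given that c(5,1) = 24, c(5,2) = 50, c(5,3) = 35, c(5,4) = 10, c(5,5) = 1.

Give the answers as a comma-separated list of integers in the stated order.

r6: T_6,2=5×50+24=274; T_6,3=5×35+50=225; T_6,4=5×10+35=85; T_6,5=5×1+10=15; T_6,6=5×0+1=1
r7: T_7,3=6×225+274=1624; T_7,4=6×85+225=735; T_7,5=6×15+85=175; T_7,6=6×1+15=21
Read c(7,3) = 1624, c(7,4) = 735, c(7,5) = 175, c(7,6) = 21.

1624, 735, 175, 21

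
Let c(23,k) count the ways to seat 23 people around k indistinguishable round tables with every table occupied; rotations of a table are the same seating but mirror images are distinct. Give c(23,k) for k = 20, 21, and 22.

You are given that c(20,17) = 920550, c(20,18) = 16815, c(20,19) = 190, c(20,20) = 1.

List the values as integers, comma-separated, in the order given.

r21: T_21,18=20×16815+920550=1256850; T_21,19=20×190+16815=20615; T_21,20=20×1+190=210; T_21,21=20×0+1=1
r22: T_22,19=21×20615+1256850=1689765; T_22,20=21×210+20615=25025; T_22,21=21×1+210=231; T_22,22=21×0+1=1
r23: T_23,20=22×25025+1689765=2240315; T_23,21=22×231+25025=30107; T_23,22=22×1+231=253
Read c(23,20) = 2240315, c(23,21) = 30107, c(23,22) = 253.

2240315, 30107, 253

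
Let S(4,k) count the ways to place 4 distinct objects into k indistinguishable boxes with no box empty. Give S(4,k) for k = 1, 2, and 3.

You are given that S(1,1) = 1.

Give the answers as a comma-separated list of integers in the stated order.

[2] T[2,1]:1*1+0=1 · T[2,2]:2*0+1=1
[3] T[3,1]:1*1+0=1 · T[3,2]:2*1+1=3 · T[3,3]:3*0+1=1
[4] T[4,1]:1*1+0=1 · T[4,2]:2*3+1=7 · T[4,3]:3*1+3=6
Read S(4,1) = 1, S(4,2) = 7, S(4,3) = 6.

1, 7, 6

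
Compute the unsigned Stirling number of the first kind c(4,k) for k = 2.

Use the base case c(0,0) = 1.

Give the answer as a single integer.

i=1: T(1,1)=1+0·0=1
i=2: T(2,1)=0+1·1=1 | T(2,2)=1+1·0=1
i=3: T(3,1)=0+2·1=2 | T(3,2)=1+2·1=3
i=4: T(4,2)=2+3·3=11
Read c(4,2) = 11.

11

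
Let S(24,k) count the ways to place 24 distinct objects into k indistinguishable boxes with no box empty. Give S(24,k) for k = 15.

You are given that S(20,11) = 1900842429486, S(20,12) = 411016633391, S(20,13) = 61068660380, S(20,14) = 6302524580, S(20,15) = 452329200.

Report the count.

row 21: T[21][12]=12·411016633391+1900842429486=6833042030178  T[21][13]=13·61068660380+411016633391=1204909218331  T[21][14]=14·6302524580+61068660380=149304004500  T[21][15]=15·452329200+6302524580=13087462580
row 22: T[22][13]=13·1204909218331+6833042030178=22496861868481  T[22][14]=14·149304004500+1204909218331=3295165281331  T[22][15]=15·13087462580+149304004500=345615943200
row 23: T[23][14]=14·3295165281331+22496861868481=68629175807115  T[23][15]=15·345615943200+3295165281331=8479404429331
row 24: T[24][15]=15·8479404429331+68629175807115=195820242247080
Read S(24,15) = 195820242247080.

195820242247080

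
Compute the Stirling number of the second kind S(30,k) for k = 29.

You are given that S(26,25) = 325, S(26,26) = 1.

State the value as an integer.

435

row 27: T[27][26]=26·1+325=351  T[27][27]=27·0+1=1
row 28: T[28][27]=27·1+351=378  T[28][28]=28·0+1=1
row 29: T[29][28]=28·1+378=406  T[29][29]=29·0+1=1
row 30: T[30][29]=29·1+406=435
Read S(30,29) = 435.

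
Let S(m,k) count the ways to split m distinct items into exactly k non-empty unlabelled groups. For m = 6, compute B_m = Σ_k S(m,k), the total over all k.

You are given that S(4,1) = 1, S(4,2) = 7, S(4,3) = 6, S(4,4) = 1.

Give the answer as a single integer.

203

r5: T_5,1=1×1+0=1; T_5,2=2×7+1=15; T_5,3=3×6+7=25; T_5,4=4×1+6=10; T_5,5=5×0+1=1
r6: T_6,1=1×1+0=1; T_6,2=2×15+1=31; T_6,3=3×25+15=90; T_6,4=4×10+25=65; T_6,5=5×1+10=15; T_6,6=6×0+1=1
B_6 = ΣS(6,k) = 1+31+90+65+15+1 = 203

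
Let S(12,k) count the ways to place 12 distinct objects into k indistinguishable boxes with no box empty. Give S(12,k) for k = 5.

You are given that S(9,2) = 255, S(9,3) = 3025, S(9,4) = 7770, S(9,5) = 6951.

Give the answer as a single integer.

r10: T_10,3=3×3025+255=9330; T_10,4=4×7770+3025=34105; T_10,5=5×6951+7770=42525
r11: T_11,4=4×34105+9330=145750; T_11,5=5×42525+34105=246730
r12: T_12,5=5×246730+145750=1379400
Read S(12,5) = 1379400.

1379400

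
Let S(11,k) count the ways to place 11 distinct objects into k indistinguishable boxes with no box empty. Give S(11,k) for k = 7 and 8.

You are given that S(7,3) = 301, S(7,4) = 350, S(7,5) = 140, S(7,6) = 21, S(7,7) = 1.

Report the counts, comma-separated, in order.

63987, 11880

[8] T[8,4]:4*350+301=1701 · T[8,5]:5*140+350=1050 · T[8,6]:6*21+140=266 · T[8,7]:7*1+21=28 · T[8,8]:8*0+1=1
[9] T[9,5]:5*1050+1701=6951 · T[9,6]:6*266+1050=2646 · T[9,7]:7*28+266=462 · T[9,8]:8*1+28=36
[10] T[10,6]:6*2646+6951=22827 · T[10,7]:7*462+2646=5880 · T[10,8]:8*36+462=750
[11] T[11,7]:7*5880+22827=63987 · T[11,8]:8*750+5880=11880
Read S(11,7) = 63987, S(11,8) = 11880.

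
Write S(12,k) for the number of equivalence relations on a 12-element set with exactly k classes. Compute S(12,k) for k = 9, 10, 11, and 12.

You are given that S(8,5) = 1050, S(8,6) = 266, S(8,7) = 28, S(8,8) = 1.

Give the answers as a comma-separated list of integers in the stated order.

row 9: T[9][6]=6·266+1050=2646  T[9][7]=7·28+266=462  T[9][8]=8·1+28=36  T[9][9]=9·0+1=1
row 10: T[10][7]=7·462+2646=5880  T[10][8]=8·36+462=750  T[10][9]=9·1+36=45  T[10][10]=10·0+1=1
row 11: T[11][8]=8·750+5880=11880  T[11][9]=9·45+750=1155  T[11][10]=10·1+45=55  T[11][11]=11·0+1=1
row 12: T[12][9]=9·1155+11880=22275  T[12][10]=10·55+1155=1705  T[12][11]=11·1+55=66  T[12][12]=12·0+1=1
Read S(12,9) = 22275, S(12,10) = 1705, S(12,11) = 66, S(12,12) = 1.

22275, 1705, 66, 1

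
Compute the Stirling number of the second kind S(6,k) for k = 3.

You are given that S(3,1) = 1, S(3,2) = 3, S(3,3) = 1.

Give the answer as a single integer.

90

r4: T_4,1=1×1+0=1; T_4,2=2×3+1=7; T_4,3=3×1+3=6
r5: T_5,2=2×7+1=15; T_5,3=3×6+7=25
r6: T_6,3=3×25+15=90
Read S(6,3) = 90.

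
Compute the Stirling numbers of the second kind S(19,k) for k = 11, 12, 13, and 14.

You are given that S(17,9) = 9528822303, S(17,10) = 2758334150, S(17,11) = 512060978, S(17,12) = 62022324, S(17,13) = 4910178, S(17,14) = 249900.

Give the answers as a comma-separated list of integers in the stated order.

129413217791, 23466951300, 2892439160, 243577530

r18: T_18,10=10×2758334150+9528822303=37112163803; T_18,11=11×512060978+2758334150=8391004908; T_18,12=12×62022324+512060978=1256328866; T_18,13=13×4910178+62022324=125854638; T_18,14=14×249900+4910178=8408778
r19: T_19,11=11×8391004908+37112163803=129413217791; T_19,12=12×1256328866+8391004908=23466951300; T_19,13=13×125854638+1256328866=2892439160; T_19,14=14×8408778+125854638=243577530
Read S(19,11) = 129413217791, S(19,12) = 23466951300, S(19,13) = 2892439160, S(19,14) = 243577530.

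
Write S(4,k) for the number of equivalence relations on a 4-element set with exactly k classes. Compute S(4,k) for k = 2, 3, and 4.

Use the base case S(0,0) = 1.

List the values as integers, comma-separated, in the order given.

7, 6, 1

r1: T_1,1=1×0+1=1
r2: T_2,1=1×1+0=1; T_2,2=2×0+1=1
r3: T_3,1=1×1+0=1; T_3,2=2×1+1=3; T_3,3=3×0+1=1
r4: T_4,2=2×3+1=7; T_4,3=3×1+3=6; T_4,4=4×0+1=1
Read S(4,2) = 7, S(4,3) = 6, S(4,4) = 1.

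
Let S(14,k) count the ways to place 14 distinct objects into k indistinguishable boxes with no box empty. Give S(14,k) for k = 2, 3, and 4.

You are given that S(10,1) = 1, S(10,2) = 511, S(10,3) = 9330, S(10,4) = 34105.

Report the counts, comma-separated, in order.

8191, 788970, 10391745

@11  (11,1):1·1+0→1, (11,2):511·2+1→1023, (11,3):9330·3+511→28501, (11,4):34105·4+9330→145750
@12  (12,1):1·1+0→1, (12,2):1023·2+1→2047, (12,3):28501·3+1023→86526, (12,4):145750·4+28501→611501
@13  (13,1):1·1+0→1, (13,2):2047·2+1→4095, (13,3):86526·3+2047→261625, (13,4):611501·4+86526→2532530
@14  (14,2):4095·2+1→8191, (14,3):261625·3+4095→788970, (14,4):2532530·4+261625→10391745
Read S(14,2) = 8191, S(14,3) = 788970, S(14,4) = 10391745.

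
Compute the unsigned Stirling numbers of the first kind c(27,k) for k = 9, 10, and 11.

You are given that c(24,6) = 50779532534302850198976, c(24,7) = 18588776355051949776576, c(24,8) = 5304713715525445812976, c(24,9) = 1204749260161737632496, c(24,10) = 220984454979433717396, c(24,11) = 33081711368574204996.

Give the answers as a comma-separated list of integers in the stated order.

30180059720580991603896800, 6121499916241722700424880, 1025860474208872152587880

[25] T[25,7]:24*18588776355051949776576+50779532534302850198976=496910165055549644836800 · T[25,8]:24*5304713715525445812976+18588776355051949776576=145901905527662649288000 · T[25,9]:24*1204749260161737632496+5304713715525445812976=34218695959407148992880 · T[25,10]:24*220984454979433717396+1204749260161737632496=6508376179668146850000 · T[25,11]:24*33081711368574204996+220984454979433717396=1014945527825214637300
[26] T[26,8]:25*145901905527662649288000+496910165055549644836800=4144457803247115877036800 · T[26,9]:25*34218695959407148992880+145901905527662649288000=1001369304512841374110000 · T[26,10]:25*6508376179668146850000+34218695959407148992880=196928100451110820242880 · T[26,11]:25*1014945527825214637300+6508376179668146850000=31882014375298512782500
[27] T[27,9]:26*1001369304512841374110000+4144457803247115877036800=30180059720580991603896800 · T[27,10]:26*196928100451110820242880+1001369304512841374110000=6121499916241722700424880 · T[27,11]:26*31882014375298512782500+196928100451110820242880=1025860474208872152587880
Read c(27,9) = 30180059720580991603896800, c(27,10) = 6121499916241722700424880, c(27,11) = 1025860474208872152587880.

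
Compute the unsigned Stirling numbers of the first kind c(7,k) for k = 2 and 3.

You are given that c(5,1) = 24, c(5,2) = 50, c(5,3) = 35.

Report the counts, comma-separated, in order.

r6: T_6,1=5×24+0=120; T_6,2=5×50+24=274; T_6,3=5×35+50=225
r7: T_7,2=6×274+120=1764; T_7,3=6×225+274=1624
Read c(7,2) = 1764, c(7,3) = 1624.

1764, 1624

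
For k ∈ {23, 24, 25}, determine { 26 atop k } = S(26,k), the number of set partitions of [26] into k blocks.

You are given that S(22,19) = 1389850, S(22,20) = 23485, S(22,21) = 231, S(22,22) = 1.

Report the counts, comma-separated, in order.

r23: T_23,20=20×23485+1389850=1859550; T_23,21=21×231+23485=28336; T_23,22=22×1+231=253; T_23,23=23×0+1=1
r24: T_24,21=21×28336+1859550=2454606; T_24,22=22×253+28336=33902; T_24,23=23×1+253=276; T_24,24=24×0+1=1
r25: T_25,22=22×33902+2454606=3200450; T_25,23=23×276+33902=40250; T_25,24=24×1+276=300; T_25,25=25×0+1=1
r26: T_26,23=23×40250+3200450=4126200; T_26,24=24×300+40250=47450; T_26,25=25×1+300=325
Read S(26,23) = 4126200, S(26,24) = 47450, S(26,25) = 325.

4126200, 47450, 325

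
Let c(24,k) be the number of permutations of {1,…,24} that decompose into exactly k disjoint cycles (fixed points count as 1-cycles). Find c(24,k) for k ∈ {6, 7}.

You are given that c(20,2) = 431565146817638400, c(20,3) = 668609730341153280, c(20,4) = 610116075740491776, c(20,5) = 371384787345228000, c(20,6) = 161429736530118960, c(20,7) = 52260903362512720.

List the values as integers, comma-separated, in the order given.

i=21: T(21,3)=431565146817638400+20·668609730341153280=13803759753640704000 | T(21,4)=668609730341153280+20·610116075740491776=12870931245150988800 | T(21,5)=610116075740491776+20·371384787345228000=8037811822645051776 | T(21,6)=371384787345228000+20·161429736530118960=3599979517947607200 | T(21,7)=161429736530118960+20·52260903362512720=1206647803780373360
i=22: T(22,4)=13803759753640704000+21·12870931245150988800=284093315901811468800 | T(22,5)=12870931245150988800+21·8037811822645051776=181664979520697076096 | T(22,6)=8037811822645051776+21·3599979517947607200=83637381699544802976 | T(22,7)=3599979517947607200+21·1206647803780373360=28939583397335447760
i=23: T(23,5)=284093315901811468800+22·181664979520697076096=4280722865357147142912 | T(23,6)=181664979520697076096+22·83637381699544802976=2021687376910682741568 | T(23,7)=83637381699544802976+22·28939583397335447760=720308216440924653696
i=24: T(24,6)=4280722865357147142912+23·2021687376910682741568=50779532534302850198976 | T(24,7)=2021687376910682741568+23·720308216440924653696=18588776355051949776576
Read c(24,6) = 50779532534302850198976, c(24,7) = 18588776355051949776576.

50779532534302850198976, 18588776355051949776576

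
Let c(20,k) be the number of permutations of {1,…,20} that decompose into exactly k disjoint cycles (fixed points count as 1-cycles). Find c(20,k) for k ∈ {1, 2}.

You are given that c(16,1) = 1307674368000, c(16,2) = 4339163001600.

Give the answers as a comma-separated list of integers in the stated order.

121645100408832000, 431565146817638400

row 17: T[17][1]=16·1307674368000+0=20922789888000  T[17][2]=16·4339163001600+1307674368000=70734282393600
row 18: T[18][1]=17·20922789888000+0=355687428096000  T[18][2]=17·70734282393600+20922789888000=1223405590579200
row 19: T[19][1]=18·355687428096000+0=6402373705728000  T[19][2]=18·1223405590579200+355687428096000=22376988058521600
row 20: T[20][1]=19·6402373705728000+0=121645100408832000  T[20][2]=19·22376988058521600+6402373705728000=431565146817638400
Read c(20,1) = 121645100408832000, c(20,2) = 431565146817638400.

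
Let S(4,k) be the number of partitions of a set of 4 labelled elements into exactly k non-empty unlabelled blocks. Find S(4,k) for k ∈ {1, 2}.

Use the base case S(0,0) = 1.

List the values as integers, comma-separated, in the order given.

1, 7

r1: T_1,1=1×0+1=1
r2: T_2,1=1×1+0=1; T_2,2=2×0+1=1
r3: T_3,1=1×1+0=1; T_3,2=2×1+1=3
r4: T_4,1=1×1+0=1; T_4,2=2×3+1=7
Read S(4,1) = 1, S(4,2) = 7.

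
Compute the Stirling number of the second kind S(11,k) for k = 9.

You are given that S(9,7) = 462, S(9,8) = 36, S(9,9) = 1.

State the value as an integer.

r10: T_10,8=8×36+462=750; T_10,9=9×1+36=45
r11: T_11,9=9×45+750=1155
Read S(11,9) = 1155.

1155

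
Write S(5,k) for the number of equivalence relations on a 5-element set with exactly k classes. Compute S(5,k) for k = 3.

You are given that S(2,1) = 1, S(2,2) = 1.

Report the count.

25

i=3: T(3,1)=0+1·1=1 | T(3,2)=1+2·1=3 | T(3,3)=1+3·0=1
i=4: T(4,2)=1+2·3=7 | T(4,3)=3+3·1=6
i=5: T(5,3)=7+3·6=25
Read S(5,3) = 25.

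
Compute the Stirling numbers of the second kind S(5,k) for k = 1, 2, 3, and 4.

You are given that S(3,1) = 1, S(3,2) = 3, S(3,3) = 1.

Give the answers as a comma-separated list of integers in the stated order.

i=4: T(4,1)=0+1·1=1 | T(4,2)=1+2·3=7 | T(4,3)=3+3·1=6 | T(4,4)=1+4·0=1
i=5: T(5,1)=0+1·1=1 | T(5,2)=1+2·7=15 | T(5,3)=7+3·6=25 | T(5,4)=6+4·1=10
Read S(5,1) = 1, S(5,2) = 15, S(5,3) = 25, S(5,4) = 10.

1, 15, 25, 10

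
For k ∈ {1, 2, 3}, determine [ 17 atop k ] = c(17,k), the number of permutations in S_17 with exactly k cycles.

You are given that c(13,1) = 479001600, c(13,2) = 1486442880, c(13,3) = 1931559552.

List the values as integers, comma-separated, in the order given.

row 14: T[14][1]=13·479001600+0=6227020800  T[14][2]=13·1486442880+479001600=19802759040  T[14][3]=13·1931559552+1486442880=26596717056
row 15: T[15][1]=14·6227020800+0=87178291200  T[15][2]=14·19802759040+6227020800=283465647360  T[15][3]=14·26596717056+19802759040=392156797824
row 16: T[16][1]=15·87178291200+0=1307674368000  T[16][2]=15·283465647360+87178291200=4339163001600  T[16][3]=15·392156797824+283465647360=6165817614720
row 17: T[17][1]=16·1307674368000+0=20922789888000  T[17][2]=16·4339163001600+1307674368000=70734282393600  T[17][3]=16·6165817614720+4339163001600=102992244837120
Read c(17,1) = 20922789888000, c(17,2) = 70734282393600, c(17,3) = 102992244837120.

20922789888000, 70734282393600, 102992244837120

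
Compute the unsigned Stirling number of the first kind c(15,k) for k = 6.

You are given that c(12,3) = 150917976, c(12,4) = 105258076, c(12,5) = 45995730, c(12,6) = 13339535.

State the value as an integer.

i=13: T(13,4)=150917976+12·105258076=1414014888 | T(13,5)=105258076+12·45995730=657206836 | T(13,6)=45995730+12·13339535=206070150
i=14: T(14,5)=1414014888+13·657206836=9957703756 | T(14,6)=657206836+13·206070150=3336118786
i=15: T(15,6)=9957703756+14·3336118786=56663366760
Read c(15,6) = 56663366760.

56663366760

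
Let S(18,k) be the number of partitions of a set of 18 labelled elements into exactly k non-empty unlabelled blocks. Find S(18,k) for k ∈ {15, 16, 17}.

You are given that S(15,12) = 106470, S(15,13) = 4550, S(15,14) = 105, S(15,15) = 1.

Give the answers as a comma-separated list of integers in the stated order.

row 16: T[16][13]=13·4550+106470=165620  T[16][14]=14·105+4550=6020  T[16][15]=15·1+105=120  T[16][16]=16·0+1=1
row 17: T[17][14]=14·6020+165620=249900  T[17][15]=15·120+6020=7820  T[17][16]=16·1+120=136  T[17][17]=17·0+1=1
row 18: T[18][15]=15·7820+249900=367200  T[18][16]=16·136+7820=9996  T[18][17]=17·1+136=153
Read S(18,15) = 367200, S(18,16) = 9996, S(18,17) = 153.

367200, 9996, 153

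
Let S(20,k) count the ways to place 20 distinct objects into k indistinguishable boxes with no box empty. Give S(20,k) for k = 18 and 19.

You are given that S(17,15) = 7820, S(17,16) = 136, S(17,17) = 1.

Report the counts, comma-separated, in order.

r18: T_18,16=16×136+7820=9996; T_18,17=17×1+136=153; T_18,18=18×0+1=1
r19: T_19,17=17×153+9996=12597; T_19,18=18×1+153=171; T_19,19=19×0+1=1
r20: T_20,18=18×171+12597=15675; T_20,19=19×1+171=190
Read S(20,18) = 15675, S(20,19) = 190.

15675, 190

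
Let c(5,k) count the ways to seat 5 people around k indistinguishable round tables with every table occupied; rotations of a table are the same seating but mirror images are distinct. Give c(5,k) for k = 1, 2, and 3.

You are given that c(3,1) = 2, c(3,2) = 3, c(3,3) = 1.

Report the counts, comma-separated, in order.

24, 50, 35

@4  (4,1):2·3+0→6, (4,2):3·3+2→11, (4,3):1·3+3→6
@5  (5,1):6·4+0→24, (5,2):11·4+6→50, (5,3):6·4+11→35
Read c(5,1) = 24, c(5,2) = 50, c(5,3) = 35.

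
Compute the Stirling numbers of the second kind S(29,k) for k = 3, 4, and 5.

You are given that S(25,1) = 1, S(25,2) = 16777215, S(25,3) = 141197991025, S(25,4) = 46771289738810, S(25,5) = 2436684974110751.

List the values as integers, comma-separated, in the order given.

[26] T[26,1]:1*1+0=1 · T[26,2]:2*16777215+1=33554431 · T[26,3]:3*141197991025+16777215=423610750290 · T[26,4]:4*46771289738810+141197991025=187226356946265 · T[26,5]:5*2436684974110751+46771289738810=12230196160292565
[27] T[27,1]:1*1+0=1 · T[27,2]:2*33554431+1=67108863 · T[27,3]:3*423610750290+33554431=1270865805301 · T[27,4]:4*187226356946265+423610750290=749329038535350 · T[27,5]:5*12230196160292565+187226356946265=61338207158409090
[28] T[28,2]:2*67108863+1=134217727 · T[28,3]:3*1270865805301+67108863=3812664524766 · T[28,4]:4*749329038535350+1270865805301=2998587019946701 · T[28,5]:5*61338207158409090+749329038535350=307440364830580800
[29] T[29,3]:3*3812664524766+134217727=11438127792025 · T[29,4]:4*2998587019946701+3812664524766=11998160744311570 · T[29,5]:5*307440364830580800+2998587019946701=1540200411172850701
Read S(29,3) = 11438127792025, S(29,4) = 11998160744311570, S(29,5) = 1540200411172850701.

11438127792025, 11998160744311570, 1540200411172850701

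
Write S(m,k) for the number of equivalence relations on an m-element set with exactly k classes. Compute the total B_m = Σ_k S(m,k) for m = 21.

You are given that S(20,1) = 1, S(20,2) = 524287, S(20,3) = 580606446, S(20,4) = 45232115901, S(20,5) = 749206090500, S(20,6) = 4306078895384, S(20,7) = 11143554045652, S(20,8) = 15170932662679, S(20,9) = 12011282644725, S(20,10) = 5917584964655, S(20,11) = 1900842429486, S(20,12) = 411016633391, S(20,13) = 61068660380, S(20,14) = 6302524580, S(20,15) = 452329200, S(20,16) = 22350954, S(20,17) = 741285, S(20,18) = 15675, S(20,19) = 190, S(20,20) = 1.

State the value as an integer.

474869816156751

row 21: T[21][1]=1·1+0=1  T[21][2]=2·524287+1=1048575  T[21][3]=3·580606446+524287=1742343625  T[21][4]=4·45232115901+580606446=181509070050  T[21][5]=5·749206090500+45232115901=3791262568401  T[21][6]=6·4306078895384+749206090500=26585679462804  T[21][7]=7·11143554045652+4306078895384=82310957214948  T[21][8]=8·15170932662679+11143554045652=132511015347084  T[21][9]=9·12011282644725+15170932662679=123272476465204  T[21][10]=10·5917584964655+12011282644725=71187132291275  T[21][11]=11·1900842429486+5917584964655=26826851689001  T[21][12]=12·411016633391+1900842429486=6833042030178  T[21][13]=13·61068660380+411016633391=1204909218331  T[21][14]=14·6302524580+61068660380=149304004500  T[21][15]=15·452329200+6302524580=13087462580  T[21][16]=16·22350954+452329200=809944464  T[21][17]=17·741285+22350954=34952799  T[21][18]=18·15675+741285=1023435  T[21][19]=19·190+15675=19285  T[21][20]=20·1+190=210  T[21][21]=21·0+1=1
B_21 = ΣS(21,k) = 1+1048575+1742343625+181509070050+3791262568401+26585679462804+82310957214948+132511015347084+123272476465204+71187132291275+26826851689001+6833042030178+1204909218331+149304004500+13087462580+809944464+34952799+1023435+19285+210+1 = 474869816156751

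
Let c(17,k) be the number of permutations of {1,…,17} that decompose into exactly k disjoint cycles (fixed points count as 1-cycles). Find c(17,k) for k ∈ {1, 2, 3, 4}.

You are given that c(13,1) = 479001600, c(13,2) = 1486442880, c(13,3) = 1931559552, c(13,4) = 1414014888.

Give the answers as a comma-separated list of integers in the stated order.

20922789888000, 70734282393600, 102992244837120, 87077748875904

row 14: T[14][1]=13·479001600+0=6227020800  T[14][2]=13·1486442880+479001600=19802759040  T[14][3]=13·1931559552+1486442880=26596717056  T[14][4]=13·1414014888+1931559552=20313753096
row 15: T[15][1]=14·6227020800+0=87178291200  T[15][2]=14·19802759040+6227020800=283465647360  T[15][3]=14·26596717056+19802759040=392156797824  T[15][4]=14·20313753096+26596717056=310989260400
row 16: T[16][1]=15·87178291200+0=1307674368000  T[16][2]=15·283465647360+87178291200=4339163001600  T[16][3]=15·392156797824+283465647360=6165817614720  T[16][4]=15·310989260400+392156797824=5056995703824
row 17: T[17][1]=16·1307674368000+0=20922789888000  T[17][2]=16·4339163001600+1307674368000=70734282393600  T[17][3]=16·6165817614720+4339163001600=102992244837120  T[17][4]=16·5056995703824+6165817614720=87077748875904
Read c(17,1) = 20922789888000, c(17,2) = 70734282393600, c(17,3) = 102992244837120, c(17,4) = 87077748875904.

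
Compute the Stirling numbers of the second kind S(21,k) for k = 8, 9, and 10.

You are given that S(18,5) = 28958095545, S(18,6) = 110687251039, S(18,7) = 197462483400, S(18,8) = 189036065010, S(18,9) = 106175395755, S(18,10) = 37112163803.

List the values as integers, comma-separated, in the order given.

132511015347084, 123272476465204, 71187132291275

[19] T[19,6]:6*110687251039+28958095545=693081601779 · T[19,7]:7*197462483400+110687251039=1492924634839 · T[19,8]:8*189036065010+197462483400=1709751003480 · T[19,9]:9*106175395755+189036065010=1144614626805 · T[19,10]:10*37112163803+106175395755=477297033785
[20] T[20,7]:7*1492924634839+693081601779=11143554045652 · T[20,8]:8*1709751003480+1492924634839=15170932662679 · T[20,9]:9*1144614626805+1709751003480=12011282644725 · T[20,10]:10*477297033785+1144614626805=5917584964655
[21] T[21,8]:8*15170932662679+11143554045652=132511015347084 · T[21,9]:9*12011282644725+15170932662679=123272476465204 · T[21,10]:10*5917584964655+12011282644725=71187132291275
Read S(21,8) = 132511015347084, S(21,9) = 123272476465204, S(21,10) = 71187132291275.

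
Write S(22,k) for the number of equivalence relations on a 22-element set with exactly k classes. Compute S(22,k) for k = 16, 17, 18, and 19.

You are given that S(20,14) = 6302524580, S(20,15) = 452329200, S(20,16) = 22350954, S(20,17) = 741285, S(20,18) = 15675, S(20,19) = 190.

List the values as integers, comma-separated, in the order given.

[21] T[21,15]:15*452329200+6302524580=13087462580 · T[21,16]:16*22350954+452329200=809944464 · T[21,17]:17*741285+22350954=34952799 · T[21,18]:18*15675+741285=1023435 · T[21,19]:19*190+15675=19285
[22] T[22,16]:16*809944464+13087462580=26046574004 · T[22,17]:17*34952799+809944464=1404142047 · T[22,18]:18*1023435+34952799=53374629 · T[22,19]:19*19285+1023435=1389850
Read S(22,16) = 26046574004, S(22,17) = 1404142047, S(22,18) = 53374629, S(22,19) = 1389850.

26046574004, 1404142047, 53374629, 1389850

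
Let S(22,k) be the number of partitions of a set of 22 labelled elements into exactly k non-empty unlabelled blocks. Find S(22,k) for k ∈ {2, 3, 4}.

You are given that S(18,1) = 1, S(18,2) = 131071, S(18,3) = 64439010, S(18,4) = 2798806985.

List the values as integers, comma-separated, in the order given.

2097151, 5228079450, 727778623825

[19] T[19,1]:1*1+0=1 · T[19,2]:2*131071+1=262143 · T[19,3]:3*64439010+131071=193448101 · T[19,4]:4*2798806985+64439010=11259666950
[20] T[20,1]:1*1+0=1 · T[20,2]:2*262143+1=524287 · T[20,3]:3*193448101+262143=580606446 · T[20,4]:4*11259666950+193448101=45232115901
[21] T[21,1]:1*1+0=1 · T[21,2]:2*524287+1=1048575 · T[21,3]:3*580606446+524287=1742343625 · T[21,4]:4*45232115901+580606446=181509070050
[22] T[22,2]:2*1048575+1=2097151 · T[22,3]:3*1742343625+1048575=5228079450 · T[22,4]:4*181509070050+1742343625=727778623825
Read S(22,2) = 2097151, S(22,3) = 5228079450, S(22,4) = 727778623825.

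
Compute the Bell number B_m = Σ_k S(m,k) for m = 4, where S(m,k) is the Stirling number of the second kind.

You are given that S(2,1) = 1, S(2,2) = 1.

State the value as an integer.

15

@3  (3,1):1·1+0→1, (3,2):1·2+1→3, (3,3):0·3+1→1
@4  (4,1):1·1+0→1, (4,2):3·2+1→7, (4,3):1·3+3→6, (4,4):0·4+1→1
B_4 = ΣS(4,k) = 1+7+6+1 = 15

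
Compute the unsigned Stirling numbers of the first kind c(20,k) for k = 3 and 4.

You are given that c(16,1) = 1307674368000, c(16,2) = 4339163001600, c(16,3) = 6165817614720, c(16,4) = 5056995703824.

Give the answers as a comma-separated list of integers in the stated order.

668609730341153280, 610116075740491776

i=17: T(17,1)=0+16·1307674368000=20922789888000 | T(17,2)=1307674368000+16·4339163001600=70734282393600 | T(17,3)=4339163001600+16·6165817614720=102992244837120 | T(17,4)=6165817614720+16·5056995703824=87077748875904
i=18: T(18,1)=0+17·20922789888000=355687428096000 | T(18,2)=20922789888000+17·70734282393600=1223405590579200 | T(18,3)=70734282393600+17·102992244837120=1821602444624640 | T(18,4)=102992244837120+17·87077748875904=1583313975727488
i=19: T(19,2)=355687428096000+18·1223405590579200=22376988058521600 | T(19,3)=1223405590579200+18·1821602444624640=34012249593822720 | T(19,4)=1821602444624640+18·1583313975727488=30321254007719424
i=20: T(20,3)=22376988058521600+19·34012249593822720=668609730341153280 | T(20,4)=34012249593822720+19·30321254007719424=610116075740491776
Read c(20,3) = 668609730341153280, c(20,4) = 610116075740491776.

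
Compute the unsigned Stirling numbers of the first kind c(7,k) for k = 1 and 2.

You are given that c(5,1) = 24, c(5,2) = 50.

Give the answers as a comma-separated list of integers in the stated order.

[6] T[6,1]:5*24+0=120 · T[6,2]:5*50+24=274
[7] T[7,1]:6*120+0=720 · T[7,2]:6*274+120=1764
Read c(7,1) = 720, c(7,2) = 1764.

720, 1764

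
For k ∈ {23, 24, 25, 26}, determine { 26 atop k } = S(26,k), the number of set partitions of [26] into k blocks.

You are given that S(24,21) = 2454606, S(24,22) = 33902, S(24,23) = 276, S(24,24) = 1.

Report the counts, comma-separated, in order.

4126200, 47450, 325, 1

[25] T[25,22]:22*33902+2454606=3200450 · T[25,23]:23*276+33902=40250 · T[25,24]:24*1+276=300 · T[25,25]:25*0+1=1
[26] T[26,23]:23*40250+3200450=4126200 · T[26,24]:24*300+40250=47450 · T[26,25]:25*1+300=325 · T[26,26]:26*0+1=1
Read S(26,23) = 4126200, S(26,24) = 47450, S(26,25) = 325, S(26,26) = 1.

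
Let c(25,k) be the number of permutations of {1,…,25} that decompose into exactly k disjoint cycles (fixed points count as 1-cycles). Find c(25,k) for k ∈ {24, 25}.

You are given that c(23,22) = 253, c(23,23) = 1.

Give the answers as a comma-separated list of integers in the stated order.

300, 1

i=24: T(24,23)=253+23·1=276 | T(24,24)=1+23·0=1
i=25: T(25,24)=276+24·1=300 | T(25,25)=1+24·0=1
Read c(25,24) = 300, c(25,25) = 1.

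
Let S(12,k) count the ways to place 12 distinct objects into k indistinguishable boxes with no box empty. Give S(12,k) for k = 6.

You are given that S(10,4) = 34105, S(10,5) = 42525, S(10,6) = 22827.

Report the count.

row 11: T[11][5]=5·42525+34105=246730  T[11][6]=6·22827+42525=179487
row 12: T[12][6]=6·179487+246730=1323652
Read S(12,6) = 1323652.

1323652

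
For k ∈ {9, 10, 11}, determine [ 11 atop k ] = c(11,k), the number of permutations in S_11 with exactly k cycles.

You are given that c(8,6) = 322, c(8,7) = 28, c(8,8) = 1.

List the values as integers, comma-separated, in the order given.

i=9: T(9,7)=322+8·28=546 | T(9,8)=28+8·1=36 | T(9,9)=1+8·0=1
i=10: T(10,8)=546+9·36=870 | T(10,9)=36+9·1=45 | T(10,10)=1+9·0=1
i=11: T(11,9)=870+10·45=1320 | T(11,10)=45+10·1=55 | T(11,11)=1+10·0=1
Read c(11,9) = 1320, c(11,10) = 55, c(11,11) = 1.

1320, 55, 1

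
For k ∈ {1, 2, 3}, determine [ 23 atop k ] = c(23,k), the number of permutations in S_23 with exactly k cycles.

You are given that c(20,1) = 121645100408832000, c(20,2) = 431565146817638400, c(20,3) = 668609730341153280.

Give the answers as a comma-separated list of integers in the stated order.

1124000727777607680000, 4148476779335454720000, 6756146673770930688000

row 21: T[21][1]=20·121645100408832000+0=2432902008176640000  T[21][2]=20·431565146817638400+121645100408832000=8752948036761600000  T[21][3]=20·668609730341153280+431565146817638400=13803759753640704000
row 22: T[22][1]=21·2432902008176640000+0=51090942171709440000  T[22][2]=21·8752948036761600000+2432902008176640000=186244810780170240000  T[22][3]=21·13803759753640704000+8752948036761600000=298631902863216384000
row 23: T[23][1]=22·51090942171709440000+0=1124000727777607680000  T[23][2]=22·186244810780170240000+51090942171709440000=4148476779335454720000  T[23][3]=22·298631902863216384000+186244810780170240000=6756146673770930688000
Read c(23,1) = 1124000727777607680000, c(23,2) = 4148476779335454720000, c(23,3) = 6756146673770930688000.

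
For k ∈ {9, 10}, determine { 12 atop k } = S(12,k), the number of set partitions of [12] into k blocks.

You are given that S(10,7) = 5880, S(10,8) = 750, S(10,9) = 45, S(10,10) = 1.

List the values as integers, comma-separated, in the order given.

row 11: T[11][8]=8·750+5880=11880  T[11][9]=9·45+750=1155  T[11][10]=10·1+45=55
row 12: T[12][9]=9·1155+11880=22275  T[12][10]=10·55+1155=1705
Read S(12,9) = 22275, S(12,10) = 1705.

22275, 1705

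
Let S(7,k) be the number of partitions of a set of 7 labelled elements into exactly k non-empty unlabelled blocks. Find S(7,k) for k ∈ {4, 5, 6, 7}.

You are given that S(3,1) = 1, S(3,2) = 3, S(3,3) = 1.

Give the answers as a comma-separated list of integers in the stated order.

[4] T[4,1]:1*1+0=1 · T[4,2]:2*3+1=7 · T[4,3]:3*1+3=6 · T[4,4]:4*0+1=1
[5] T[5,2]:2*7+1=15 · T[5,3]:3*6+7=25 · T[5,4]:4*1+6=10 · T[5,5]:5*0+1=1
[6] T[6,3]:3*25+15=90 · T[6,4]:4*10+25=65 · T[6,5]:5*1+10=15 · T[6,6]:6*0+1=1
[7] T[7,4]:4*65+90=350 · T[7,5]:5*15+65=140 · T[7,6]:6*1+15=21 · T[7,7]:7*0+1=1
Read S(7,4) = 350, S(7,5) = 140, S(7,6) = 21, S(7,7) = 1.

350, 140, 21, 1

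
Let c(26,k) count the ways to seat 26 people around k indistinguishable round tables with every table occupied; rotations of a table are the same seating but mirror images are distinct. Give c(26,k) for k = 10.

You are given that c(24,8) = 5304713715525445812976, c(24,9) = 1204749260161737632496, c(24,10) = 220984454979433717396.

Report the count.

i=25: T(25,9)=5304713715525445812976+24·1204749260161737632496=34218695959407148992880 | T(25,10)=1204749260161737632496+24·220984454979433717396=6508376179668146850000
i=26: T(26,10)=34218695959407148992880+25·6508376179668146850000=196928100451110820242880
Read c(26,10) = 196928100451110820242880.

196928100451110820242880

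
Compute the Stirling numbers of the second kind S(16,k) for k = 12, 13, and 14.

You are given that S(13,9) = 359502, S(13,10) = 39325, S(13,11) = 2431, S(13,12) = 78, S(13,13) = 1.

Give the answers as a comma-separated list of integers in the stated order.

2757118, 165620, 6020

[14] T[14,10]:10*39325+359502=752752 · T[14,11]:11*2431+39325=66066 · T[14,12]:12*78+2431=3367 · T[14,13]:13*1+78=91 · T[14,14]:14*0+1=1
[15] T[15,11]:11*66066+752752=1479478 · T[15,12]:12*3367+66066=106470 · T[15,13]:13*91+3367=4550 · T[15,14]:14*1+91=105
[16] T[16,12]:12*106470+1479478=2757118 · T[16,13]:13*4550+106470=165620 · T[16,14]:14*105+4550=6020
Read S(16,12) = 2757118, S(16,13) = 165620, S(16,14) = 6020.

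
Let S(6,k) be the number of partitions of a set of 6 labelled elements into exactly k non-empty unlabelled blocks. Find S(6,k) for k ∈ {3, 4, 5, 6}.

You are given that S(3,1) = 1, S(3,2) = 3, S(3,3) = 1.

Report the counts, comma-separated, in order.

[4] T[4,1]:1*1+0=1 · T[4,2]:2*3+1=7 · T[4,3]:3*1+3=6 · T[4,4]:4*0+1=1
[5] T[5,2]:2*7+1=15 · T[5,3]:3*6+7=25 · T[5,4]:4*1+6=10 · T[5,5]:5*0+1=1
[6] T[6,3]:3*25+15=90 · T[6,4]:4*10+25=65 · T[6,5]:5*1+10=15 · T[6,6]:6*0+1=1
Read S(6,3) = 90, S(6,4) = 65, S(6,5) = 15, S(6,6) = 1.

90, 65, 15, 1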